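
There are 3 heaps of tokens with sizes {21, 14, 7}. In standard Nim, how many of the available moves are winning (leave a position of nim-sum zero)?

Bitwise XOR of the heap sizes:
  10101  (21)
  01110  (14)
  00111  (7)
  -----
  11100  (28)
The overall nim-sum is X = 28. A heap of size p has a winning move iff p XOR X < p (reduce it to p XOR X).
  21: 21 XOR 28 = 9 < 21 — winning move (to 9).
  14: 14 XOR 28 = 18 ≥ 14 — no move.
  7: 7 XOR 28 = 27 ≥ 7 — no move.
That gives 1 winning move.

1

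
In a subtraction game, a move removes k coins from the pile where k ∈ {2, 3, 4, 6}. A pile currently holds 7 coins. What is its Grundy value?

Compute g(0), g(1), … for moves {2, 3, 4, 6}:
k:     0  1  2  3  4  5  6  7
g(k):  0  0  1  1  2  2  3  3
So g(7) = 3.

3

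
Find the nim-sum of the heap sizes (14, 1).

15

Nim-sum: 14 XOR 1 = 15.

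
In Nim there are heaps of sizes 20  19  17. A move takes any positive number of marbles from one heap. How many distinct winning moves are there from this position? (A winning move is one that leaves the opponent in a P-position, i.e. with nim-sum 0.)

Compute the nim-sum pairwise:
20 ⊕ 19 = 7
7 ⊕ 17 = 22
The overall nim-sum is X = 22. A heap of size p has a winning move iff p XOR X < p (reduce it to p XOR X).
  20: 20 XOR 22 = 2 < 20 — winning move (to 2).
  19: 19 XOR 22 = 5 < 19 — winning move (to 5).
  17: 17 XOR 22 = 7 < 17 — winning move (to 7).
That gives 3 winning moves.

3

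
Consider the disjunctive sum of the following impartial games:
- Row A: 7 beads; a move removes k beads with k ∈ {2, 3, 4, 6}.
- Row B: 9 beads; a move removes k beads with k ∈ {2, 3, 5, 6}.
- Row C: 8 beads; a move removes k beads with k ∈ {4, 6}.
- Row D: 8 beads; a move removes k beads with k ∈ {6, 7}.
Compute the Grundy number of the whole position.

0

Build the Grundy sequence for row A with g(k) = mex{g(k−s) : s ∈ {2, 3, 4, 6}, s ≤ k}:
g(0) = mex{} = 0
g(1) = mex{} = 0
g(2) = mex{0} = 1
g(3) = mex{0} = 1
g(4) = mex{0,1} = 2
g(5) = mex{0,1} = 2
g(6) = mex{0,1,2} = 3
g(7) = mex{0,1,2} = 3
So g(7) = 3.
Build the Grundy sequence for row B with g(k) = mex{g(k−s) : s ∈ {2, 3, 5, 6}, s ≤ k}:
g(0) = mex{} = 0
g(1) = mex{} = 0
g(2) = mex{0} = 1
g(3) = mex{0} = 1
g(4) = mex{0,1} = 2
g(5) = mex{0,1} = 2
g(6) = mex{0,1,2} = 3
g(7) = mex{0,1,2} = 3
g(8) = mex{1,2,3} = 0
g(9) = mex{1,2,3} = 0
So g(9) = 0.
Build the Grundy sequence for row C with g(k) = mex{g(k−s) : s ∈ {4, 6}, s ≤ k}:
g(0) = mex{} = 0
g(1) = mex{} = 0
g(2) = mex{} = 0
g(3) = mex{} = 0
g(4) = mex{0} = 1
g(5) = mex{0} = 1
g(6) = mex{0} = 1
g(7) = mex{0} = 1
g(8) = mex{0,1} = 2
So g(8) = 2.
Build the Grundy sequence for row D with g(k) = mex{g(k−s) : s ∈ {6, 7}, s ≤ k}:
k:     0  1  2  3  4  5  6  7  8
g(k):  0  0  0  0  0  0  1  1  1
So g(8) = 1.
The value of a disjunctive sum is the nim-sum of the parts.
Combined value = 3 ⊕ 0 ⊕ 2 ⊕ 1 = 0.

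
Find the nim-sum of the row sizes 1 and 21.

Compute the nim-sum pairwise:
1 ⊕ 21 = 20

20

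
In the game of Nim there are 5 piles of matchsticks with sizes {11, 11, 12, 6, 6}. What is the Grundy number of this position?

In binary:
  1011  (11)
  1011  (11)
  1100  (12)
  0110  (6)
  0110  (6)
  ----
  1100  (12)

12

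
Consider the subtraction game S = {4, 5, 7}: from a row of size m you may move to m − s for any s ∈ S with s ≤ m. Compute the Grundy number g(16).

Compute g(0), g(1), … for moves {4, 5, 7}:
k:     0  1  2  3  4  5  6  7  8  9 10 11 12 13 14 15 16
g(k):  0  0  0  0  1  1  1  1  2  2  2  0  0  0  0  1  1
So g(16) = 1.

1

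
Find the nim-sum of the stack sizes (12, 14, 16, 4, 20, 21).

23

In binary:
  01100  (12)
  01110  (14)
  10000  (16)
  00100  (4)
  10100  (20)
  10101  (21)
  -----
  10111  (23)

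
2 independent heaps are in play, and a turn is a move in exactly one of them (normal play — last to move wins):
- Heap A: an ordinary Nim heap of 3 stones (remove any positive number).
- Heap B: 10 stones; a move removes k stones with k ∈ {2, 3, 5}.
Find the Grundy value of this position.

2

Heap A is a plain Nim heap of size 3, so its Grundy value is 3.
Build the Grundy sequence for heap B with g(k) = mex{g(k−s) : s ∈ {2, 3, 5}, s ≤ k}:
g(0) = mex{} = 0
g(1) = mex{} = 0
g(2) = mex{0} = 1
g(3) = mex{0} = 1
g(4) = mex{0,1} = 2
g(5) = mex{0,1} = 2
g(6) = mex{0,1,2} = 3
g(7) = mex{1,2} = 0
g(8) = mex{1,2,3} = 0
g(9) = mex{0,2,3} = 1
g(10) = mex{0,2} = 1
So g(10) = 1.
The value of a disjunctive sum is the nim-sum of the parts.
Combined value = 3 ⊕ 1 = 2.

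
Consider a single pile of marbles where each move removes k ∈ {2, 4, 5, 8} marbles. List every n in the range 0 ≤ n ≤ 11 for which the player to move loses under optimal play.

Build the Grundy sequence with g(k) = mex{g(k−s) : s ∈ {2, 4, 5, 8}, s ≤ k}:
g(0) = mex{} = 0
g(1) = mex{} = 0
g(2) = mex{0} = 1
g(3) = mex{0} = 1
g(4) = mex{0,1} = 2
g(5) = mex{0,1} = 2
g(6) = mex{0,1,2} = 3
g(7) = mex{1,2} = 0
g(8) = mex{0,1,2,3} = 4
g(9) = mex{0,2} = 1
g(10) = mex{1,2,3,4} = 0
g(11) = mex{0,1,3} = 2
The P-positions (g = 0) in 0..11 are 0, 1, 7, 10.

0, 1, 7, 10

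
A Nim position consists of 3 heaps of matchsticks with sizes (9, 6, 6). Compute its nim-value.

Compute the nim-sum pairwise:
9 ^ 6 = 15
15 ^ 6 = 9

9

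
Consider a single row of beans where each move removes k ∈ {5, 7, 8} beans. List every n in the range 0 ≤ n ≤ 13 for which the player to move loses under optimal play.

Compute g(0), g(1), … for moves {5, 7, 8}:
g(0) = mex{} = 0
g(1) = mex{} = 0
g(2) = mex{} = 0
g(3) = mex{} = 0
g(4) = mex{} = 0
g(5) = mex{0} = 1
g(6) = mex{0} = 1
g(7) = mex{0} = 1
g(8) = mex{0} = 1
g(9) = mex{0} = 1
g(10) = mex{0,1} = 2
g(11) = mex{0,1} = 2
g(12) = mex{0,1} = 2
g(13) = mex{1} = 0
The P-positions (g = 0) in 0..13 are 0, 1, 2, 3, 4, 13.

0, 1, 2, 3, 4, 13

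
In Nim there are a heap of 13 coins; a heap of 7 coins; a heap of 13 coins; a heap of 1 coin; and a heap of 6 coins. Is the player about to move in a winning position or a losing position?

Losing position

Write each in binary and XOR column by column:
  1101  (13)
  0111  (7)
  1101  (13)
  0001  (1)
  0110  (6)
  ----
  0000  (0)
The nim-sum is 0, so this is a P-position: the player to move is in a losing position under optimal play.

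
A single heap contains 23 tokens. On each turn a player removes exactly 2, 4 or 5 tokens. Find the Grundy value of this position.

Grundy values for subtraction set {2, 4, 5}:
k:     0  1  2  3  4  5  6  7  8  9 10 11 12 13 14 15 16 17 18 19 20 21 22 23
g(k):  0  0  1  1  2  2  3  0  0  1  1  2  2  3  0  0  1  1  2  2  3  0  0  1
So g(23) = 1.

1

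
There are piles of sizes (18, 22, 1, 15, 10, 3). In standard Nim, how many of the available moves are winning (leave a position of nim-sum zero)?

5

Nim-sum: 18 XOR 22 XOR 1 XOR 15 XOR 10 XOR 3 = 3.
The overall nim-sum is X = 3. A pile of size p has a winning move iff p XOR X < p (reduce it to p XOR X).
  18: 18 XOR 3 = 17 < 18 — winning move (to 17).
  22: 22 XOR 3 = 21 < 22 — winning move (to 21).
  1: 1 XOR 3 = 2 ≥ 1 — no move.
  15: 15 XOR 3 = 12 < 15 — winning move (to 12).
  10: 10 XOR 3 = 9 < 10 — winning move (to 9).
  3: 3 XOR 3 = 0 < 3 — winning move (to 0).
That gives 5 winning moves.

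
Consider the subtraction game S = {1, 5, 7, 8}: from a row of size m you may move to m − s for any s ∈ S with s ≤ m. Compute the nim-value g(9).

Grundy values for subtraction set {1, 5, 7, 8}:
g(0) = mex{} = 0
g(1) = mex{0} = 1
g(2) = mex{1} = 0
g(3) = mex{0} = 1
g(4) = mex{1} = 0
g(5) = mex{0} = 1
g(6) = mex{1} = 0
g(7) = mex{0} = 1
g(8) = mex{0,1} = 2
g(9) = mex{0,1,2} = 3
So g(9) = 3.

3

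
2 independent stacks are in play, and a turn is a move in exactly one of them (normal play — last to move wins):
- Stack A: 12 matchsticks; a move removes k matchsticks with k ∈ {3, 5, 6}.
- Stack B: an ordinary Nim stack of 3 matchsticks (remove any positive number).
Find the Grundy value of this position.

2

Grundy values for stack A (subtraction set {3, 5, 6}):
g(0) = mex{} = 0
g(1) = mex{} = 0
g(2) = mex{} = 0
g(3) = mex{0} = 1
g(4) = mex{0} = 1
g(5) = mex{0} = 1
g(6) = mex{0,1} = 2
g(7) = mex{0,1} = 2
g(8) = mex{0,1} = 2
g(9) = mex{1,2} = 0
g(10) = mex{1,2} = 0
g(11) = mex{1,2} = 0
g(12) = mex{0,2} = 1
So g(12) = 1.
Stack B is a plain Nim stack of size 3, so its Grundy value is 3.
By the Sprague-Grundy theorem, the Grundy value of a sum of independent games is the XOR of the component values.
Combined value = 1 ⊕ 3 = 2.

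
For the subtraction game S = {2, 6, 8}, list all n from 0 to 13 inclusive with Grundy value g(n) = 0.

0, 1, 4, 5

Grundy values for subtraction set {2, 6, 8}:
g(0) = mex{} = 0
g(1) = mex{} = 0
g(2) = mex{0} = 1
g(3) = mex{0} = 1
g(4) = mex{1} = 0
g(5) = mex{1} = 0
g(6) = mex{0} = 1
g(7) = mex{0} = 1
g(8) = mex{0,1} = 2
g(9) = mex{0,1} = 2
g(10) = mex{0,1,2} = 3
g(11) = mex{0,1,2} = 3
g(12) = mex{0,1,3} = 2
g(13) = mex{0,1,3} = 2
The P-positions (g = 0) in 0..13 are 0, 1, 4, 5.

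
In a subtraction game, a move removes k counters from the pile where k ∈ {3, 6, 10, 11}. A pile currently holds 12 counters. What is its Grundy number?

1

Build the Grundy sequence with g(k) = mex{g(k−s) : s ∈ {3, 6, 10, 11}, s ≤ k}:
k:     0  1  2  3  4  5  6  7  8  9 10 11 12
g(k):  0  0  0  1  1  1  2  2  2  0  3  3  1
So g(12) = 1.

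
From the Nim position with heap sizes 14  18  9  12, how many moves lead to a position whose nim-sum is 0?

1

Nim-sum: 14 ^ 18 ^ 9 ^ 12 = 25.
The overall nim-sum is X = 25. A heap of size p has a winning move iff p XOR X < p (reduce it to p XOR X).
  14: 14 XOR 25 = 23 ≥ 14 — no move.
  18: 18 XOR 25 = 11 < 18 — winning move (to 11).
  9: 9 XOR 25 = 16 ≥ 9 — no move.
  12: 12 XOR 25 = 21 ≥ 12 — no move.
That gives 1 winning move.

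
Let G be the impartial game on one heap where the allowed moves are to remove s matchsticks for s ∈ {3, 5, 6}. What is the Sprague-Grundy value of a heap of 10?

0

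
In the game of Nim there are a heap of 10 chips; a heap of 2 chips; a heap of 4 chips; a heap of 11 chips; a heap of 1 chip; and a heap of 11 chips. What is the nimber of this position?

13

Nim-sum: 10 ⊕ 2 ⊕ 4 ⊕ 11 ⊕ 1 ⊕ 11 = 13.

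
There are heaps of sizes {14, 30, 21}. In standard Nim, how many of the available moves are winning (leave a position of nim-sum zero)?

Compute the nim-sum pairwise:
14 XOR 30 = 16
16 XOR 21 = 5
The overall nim-sum is X = 5. A heap of size p has a winning move iff p XOR X < p (reduce it to p XOR X).
  14: 14 XOR 5 = 11 < 14 — winning move (to 11).
  30: 30 XOR 5 = 27 < 30 — winning move (to 27).
  21: 21 XOR 5 = 16 < 21 — winning move (to 16).
That gives 3 winning moves.

3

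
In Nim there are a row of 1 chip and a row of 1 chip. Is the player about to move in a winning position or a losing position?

Losing position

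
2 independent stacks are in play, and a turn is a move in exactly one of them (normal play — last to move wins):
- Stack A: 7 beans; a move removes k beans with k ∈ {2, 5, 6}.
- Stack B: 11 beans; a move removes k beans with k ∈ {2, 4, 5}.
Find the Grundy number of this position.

Build the Grundy sequence for stack A with g(k) = mex{g(k−s) : s ∈ {2, 5, 6}, s ≤ k}:
g(0) = mex{} = 0
g(1) = mex{} = 0
g(2) = mex{0} = 1
g(3) = mex{0} = 1
g(4) = mex{1} = 0
g(5) = mex{0,1} = 2
g(6) = mex{0} = 1
g(7) = mex{0,1,2} = 3
So g(7) = 3.
Grundy values for stack B (subtraction set {2, 4, 5}):
g(0) = mex{} = 0
g(1) = mex{} = 0
g(2) = mex{0} = 1
g(3) = mex{0} = 1
g(4) = mex{0,1} = 2
g(5) = mex{0,1} = 2
g(6) = mex{0,1,2} = 3
g(7) = mex{1,2} = 0
g(8) = mex{1,2,3} = 0
g(9) = mex{0,2} = 1
g(10) = mex{0,2,3} = 1
g(11) = mex{0,1,3} = 2
So g(11) = 2.
By the Sprague-Grundy theorem, the Grundy value of a sum of independent games is the XOR of the component values.
Combined value = 3 ⊕ 2 = 1.

1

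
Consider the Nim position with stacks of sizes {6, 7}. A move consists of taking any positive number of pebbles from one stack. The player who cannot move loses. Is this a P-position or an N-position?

N-position

Compute the nim-sum pairwise:
6 ^ 7 = 1
The nim-sum is 1 ≠ 0, so this is an N-position: the player to move can win.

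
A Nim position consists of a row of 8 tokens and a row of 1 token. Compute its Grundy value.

Compute the nim-sum pairwise:
8 ^ 1 = 9

9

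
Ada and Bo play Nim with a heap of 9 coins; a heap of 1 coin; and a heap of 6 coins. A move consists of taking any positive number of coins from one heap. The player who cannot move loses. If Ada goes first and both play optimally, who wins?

Nim-sum: 9 ^ 1 ^ 6 = 14.
The nim-sum is 14 ≠ 0, so this is an N-position: the player to move can win; Ada has a winning move.

Ada wins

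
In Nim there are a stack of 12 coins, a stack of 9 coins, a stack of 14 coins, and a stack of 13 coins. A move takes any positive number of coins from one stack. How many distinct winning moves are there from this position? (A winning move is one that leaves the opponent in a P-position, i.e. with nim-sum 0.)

Nim-sum: 12 XOR 9 XOR 14 XOR 13 = 6.
The overall nim-sum is X = 6. A stack of size p has a winning move iff p XOR X < p (reduce it to p XOR X).
  12: 12 XOR 6 = 10 < 12 — winning move (to 10).
  9: 9 XOR 6 = 15 ≥ 9 — no move.
  14: 14 XOR 6 = 8 < 14 — winning move (to 8).
  13: 13 XOR 6 = 11 < 13 — winning move (to 11).
That gives 3 winning moves.

3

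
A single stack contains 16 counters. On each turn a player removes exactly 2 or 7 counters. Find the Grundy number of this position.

1

Compute g(0), g(1), … for moves {2, 7}:
k:     0  1  2  3  4  5  6  7  8  9 10 11 12 13 14 15 16
g(k):  0  0  1  1  0  0  1  1  2  0  0  1  1  0  0  1  1
So g(16) = 1.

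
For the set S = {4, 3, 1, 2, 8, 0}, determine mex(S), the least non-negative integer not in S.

5

The values 0, 1, 2, 3, 4 are all present; 5 is the first non-negative integer missing from the set.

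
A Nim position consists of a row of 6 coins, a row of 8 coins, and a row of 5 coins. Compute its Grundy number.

Compute the nim-sum pairwise:
6 ⊕ 8 = 14
14 ⊕ 5 = 11

11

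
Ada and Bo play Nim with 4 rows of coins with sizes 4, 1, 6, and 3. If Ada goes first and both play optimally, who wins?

Bo wins

Compute the nim-sum pairwise:
4 ^ 1 = 5
5 ^ 6 = 3
3 ^ 3 = 0
The nim-sum is 0, so this is a P-position: the player to move is in a losing position under optimal play; Ada is about to move from it and so loses — Bo wins.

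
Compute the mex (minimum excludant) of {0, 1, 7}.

2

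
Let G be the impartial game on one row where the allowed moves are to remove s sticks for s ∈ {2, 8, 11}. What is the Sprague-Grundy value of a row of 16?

Compute g(0), g(1), … for moves {2, 8, 11}:
k:     0  1  2  3  4  5  6  7  8  9 10 11 12 13 14 15 16
g(k):  0  0  1  1  0  0  1  1  2  2  0  3  1  2  0  3  1
So g(16) = 1.

1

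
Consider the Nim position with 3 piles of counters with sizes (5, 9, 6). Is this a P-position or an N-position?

N-position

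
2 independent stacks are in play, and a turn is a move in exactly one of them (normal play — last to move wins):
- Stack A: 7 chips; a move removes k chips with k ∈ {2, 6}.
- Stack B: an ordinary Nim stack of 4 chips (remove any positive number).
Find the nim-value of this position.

5

Grundy values for stack A (subtraction set {2, 6}):
g(0) = mex{} = 0
g(1) = mex{} = 0
g(2) = mex{0} = 1
g(3) = mex{0} = 1
g(4) = mex{1} = 0
g(5) = mex{1} = 0
g(6) = mex{0} = 1
g(7) = mex{0} = 1
So g(7) = 1.
Stack B is a plain Nim stack of size 4, so its Grundy value is 4.
The value of a disjunctive sum is the nim-sum of the parts.
Combined value = 1 XOR 4 = 5.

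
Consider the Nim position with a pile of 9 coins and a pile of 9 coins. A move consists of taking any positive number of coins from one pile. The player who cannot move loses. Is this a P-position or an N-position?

P-position

Write each in binary and XOR column by column:
  1001  (9)
  1001  (9)
  ----
  0000  (0)
The nim-sum is 0, so this is a P-position: the player to move is in a losing position under optimal play.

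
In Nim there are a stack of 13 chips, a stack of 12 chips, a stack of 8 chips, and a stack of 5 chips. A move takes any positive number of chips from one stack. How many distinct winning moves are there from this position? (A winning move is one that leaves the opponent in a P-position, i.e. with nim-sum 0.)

3

Bitwise XOR of the heap sizes:
  1101  (13)
  1100  (12)
  1000  (8)
  0101  (5)
  ----
  1100  (12)
The overall nim-sum is X = 12. A stack of size p has a winning move iff p XOR X < p (reduce it to p XOR X).
  13: 13 XOR 12 = 1 < 13 — winning move (to 1).
  12: 12 XOR 12 = 0 < 12 — winning move (to 0).
  8: 8 XOR 12 = 4 < 8 — winning move (to 4).
  5: 5 XOR 12 = 9 ≥ 5 — no move.
That gives 3 winning moves.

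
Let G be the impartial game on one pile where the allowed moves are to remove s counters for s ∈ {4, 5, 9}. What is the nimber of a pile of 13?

0

Grundy values for subtraction set {4, 5, 9}:
g(0) = mex{} = 0
g(1) = mex{} = 0
g(2) = mex{} = 0
g(3) = mex{} = 0
g(4) = mex{0} = 1
g(5) = mex{0} = 1
g(6) = mex{0} = 1
g(7) = mex{0} = 1
g(8) = mex{0,1} = 2
g(9) = mex{0,1} = 2
g(10) = mex{0,1} = 2
g(11) = mex{0,1} = 2
g(12) = mex{0,1,2} = 3
g(13) = mex{1,2} = 0
So g(13) = 0.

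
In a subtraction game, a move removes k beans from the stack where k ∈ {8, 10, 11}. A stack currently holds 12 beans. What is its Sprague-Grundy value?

1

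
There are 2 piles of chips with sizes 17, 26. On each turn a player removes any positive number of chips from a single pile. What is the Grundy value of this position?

11

Write each in binary and XOR column by column:
  10001  (17)
  11010  (26)
  -----
  01011  (11)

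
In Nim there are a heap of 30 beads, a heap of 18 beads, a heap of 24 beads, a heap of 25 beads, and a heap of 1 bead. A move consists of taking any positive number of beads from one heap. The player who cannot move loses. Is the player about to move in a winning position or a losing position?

Nim-sum: 30 ⊕ 18 ⊕ 24 ⊕ 25 ⊕ 1 = 12.
The nim-sum is 12 ≠ 0, so this is an N-position: the player to move can win.

Winning position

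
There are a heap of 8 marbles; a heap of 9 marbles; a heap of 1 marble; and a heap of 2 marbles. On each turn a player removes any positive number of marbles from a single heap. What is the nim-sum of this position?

2

Bitwise XOR of the heap sizes:
  1000  (8)
  1001  (9)
  0001  (1)
  0010  (2)
  ----
  0010  (2)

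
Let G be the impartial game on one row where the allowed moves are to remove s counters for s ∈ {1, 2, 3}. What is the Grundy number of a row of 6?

2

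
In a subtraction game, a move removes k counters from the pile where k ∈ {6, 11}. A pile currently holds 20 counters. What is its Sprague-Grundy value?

0

Build the Grundy sequence with g(k) = mex{g(k−s) : s ∈ {6, 11}, s ≤ k}:
k:     0  1  2  3  4  5  6  7  8  9 10 11 12 13 14 15 16 17 18 19 20
g(k):  0  0  0  0  0  0  1  1  1  1  1  1  2  2  2  2  2  0  0  0  0
So g(20) = 0.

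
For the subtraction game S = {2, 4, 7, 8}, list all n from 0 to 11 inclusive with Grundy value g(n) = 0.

0, 1, 6, 11

Compute g(0), g(1), … for moves {2, 4, 7, 8}:
k:     0  1  2  3  4  5  6  7  8  9 10 11
g(k):  0  0  1  1  2  2  0  3  1  4  2  0
The P-positions (g = 0) in 0..11 are 0, 1, 6, 11.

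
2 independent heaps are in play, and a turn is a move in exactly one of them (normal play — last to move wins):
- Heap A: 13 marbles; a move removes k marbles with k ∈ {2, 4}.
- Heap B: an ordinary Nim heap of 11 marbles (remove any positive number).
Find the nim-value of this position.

11

Build the Grundy sequence for heap A with g(k) = mex{g(k−s) : s ∈ {2, 4}, s ≤ k}:
k:     0  1  2  3  4  5  6  7  8  9 10 11 12 13
g(k):  0  0  1  1  2  2  0  0  1  1  2  2  0  0
So g(13) = 0.
Heap B is a plain Nim heap of size 11, so its Grundy value is 11.
By the Sprague-Grundy theorem, the Grundy value of a sum of independent games is the XOR of the component values.
Combined value = 0 XOR 11 = 11.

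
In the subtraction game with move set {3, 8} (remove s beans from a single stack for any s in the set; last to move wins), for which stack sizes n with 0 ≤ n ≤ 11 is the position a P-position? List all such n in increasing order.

0, 1, 2, 6, 7, 11

Build the Grundy sequence with g(k) = mex{g(k−s) : s ∈ {3, 8}, s ≤ k}:
k:     0  1  2  3  4  5  6  7  8  9 10 11
g(k):  0  0  0  1  1  1  0  0  2  1  1  0
The P-positions (g = 0) in 0..11 are 0, 1, 2, 6, 7, 11.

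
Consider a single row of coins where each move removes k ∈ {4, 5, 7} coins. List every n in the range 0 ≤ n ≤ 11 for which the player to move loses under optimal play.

0, 1, 2, 3, 11

Grundy values for subtraction set {4, 5, 7}:
k:     0  1  2  3  4  5  6  7  8  9 10 11
g(k):  0  0  0  0  1  1  1  1  2  2  2  0
The P-positions (g = 0) in 0..11 are 0, 1, 2, 3, 11.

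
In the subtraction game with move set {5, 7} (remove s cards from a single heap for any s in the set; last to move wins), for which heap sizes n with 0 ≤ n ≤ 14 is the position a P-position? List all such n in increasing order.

Compute g(0), g(1), … for moves {5, 7}:
g(0) = mex{} = 0
g(1) = mex{} = 0
g(2) = mex{} = 0
g(3) = mex{} = 0
g(4) = mex{} = 0
g(5) = mex{0} = 1
g(6) = mex{0} = 1
g(7) = mex{0} = 1
g(8) = mex{0} = 1
g(9) = mex{0} = 1
g(10) = mex{0,1} = 2
g(11) = mex{0,1} = 2
g(12) = mex{1} = 0
g(13) = mex{1} = 0
g(14) = mex{1} = 0
The P-positions (g = 0) in 0..14 are 0, 1, 2, 3, 4, 12, 13, 14.

0, 1, 2, 3, 4, 12, 13, 14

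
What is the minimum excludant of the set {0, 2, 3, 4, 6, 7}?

0 is in the set but 1 is not, so the mex is 1.

1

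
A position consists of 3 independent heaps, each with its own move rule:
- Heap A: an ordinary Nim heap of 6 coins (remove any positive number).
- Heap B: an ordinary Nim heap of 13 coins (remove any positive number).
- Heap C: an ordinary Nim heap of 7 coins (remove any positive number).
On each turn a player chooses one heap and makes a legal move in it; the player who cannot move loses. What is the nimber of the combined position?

Heap A is a plain Nim heap of size 6, so its Grundy value is 6.
Heap B is a plain Nim heap of size 13, so its Grundy value is 13.
Heap C is a plain Nim heap of size 7, so its Grundy value is 7.
By the Sprague-Grundy theorem, the Grundy value of a sum of independent games is the XOR of the component values.
Combined value = 6 ⊕ 13 ⊕ 7 = 12.

12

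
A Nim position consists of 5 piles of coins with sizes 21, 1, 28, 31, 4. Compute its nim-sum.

19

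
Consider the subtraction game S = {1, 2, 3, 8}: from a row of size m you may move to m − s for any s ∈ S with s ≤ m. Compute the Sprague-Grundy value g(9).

0

Compute g(0), g(1), … for moves {1, 2, 3, 8}:
k:     0  1  2  3  4  5  6  7  8  9
g(k):  0  1  2  3  0  1  2  3  4  0
So g(9) = 0.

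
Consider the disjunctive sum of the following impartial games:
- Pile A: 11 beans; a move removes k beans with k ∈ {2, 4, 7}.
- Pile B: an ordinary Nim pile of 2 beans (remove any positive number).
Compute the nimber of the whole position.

Build the Grundy sequence for pile A with g(k) = mex{g(k−s) : s ∈ {2, 4, 7}, s ≤ k}:
g(0) = mex{} = 0
g(1) = mex{} = 0
g(2) = mex{0} = 1
g(3) = mex{0} = 1
g(4) = mex{0,1} = 2
g(5) = mex{0,1} = 2
g(6) = mex{1,2} = 0
g(7) = mex{0,1,2} = 3
g(8) = mex{0,2} = 1
g(9) = mex{1,2,3} = 0
g(10) = mex{0,1} = 2
g(11) = mex{0,2,3} = 1
So g(11) = 1.
Pile B is a plain Nim pile of size 2, so its Grundy value is 2.
The value of a disjunctive sum is the nim-sum of the parts.
Combined value = 1 ⊕ 2 = 3.

3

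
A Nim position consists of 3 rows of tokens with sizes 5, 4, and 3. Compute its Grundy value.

2

Nim-sum: 5 ^ 4 ^ 3 = 2.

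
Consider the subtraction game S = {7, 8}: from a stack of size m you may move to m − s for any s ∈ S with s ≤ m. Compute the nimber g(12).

1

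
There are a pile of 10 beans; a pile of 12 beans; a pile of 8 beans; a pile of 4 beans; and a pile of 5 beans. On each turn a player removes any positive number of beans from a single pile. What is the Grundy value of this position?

Nim-sum: 10 ⊕ 12 ⊕ 8 ⊕ 4 ⊕ 5 = 15.

15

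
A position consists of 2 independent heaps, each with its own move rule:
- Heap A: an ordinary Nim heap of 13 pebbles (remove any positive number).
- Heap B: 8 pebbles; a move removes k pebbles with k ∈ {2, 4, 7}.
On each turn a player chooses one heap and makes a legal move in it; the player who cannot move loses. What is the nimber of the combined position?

Heap A is a plain Nim heap of size 13, so its Grundy value is 13.
Build the Grundy sequence for heap B with g(k) = mex{g(k−s) : s ∈ {2, 4, 7}, s ≤ k}:
k:     0  1  2  3  4  5  6  7  8
g(k):  0  0  1  1  2  2  0  3  1
So g(8) = 1.
By the Sprague-Grundy theorem, the Grundy value of a sum of independent games is the XOR of the component values.
Combined value = 13 ⊕ 1 = 12.

12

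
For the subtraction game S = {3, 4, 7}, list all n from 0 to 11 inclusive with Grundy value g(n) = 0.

0, 1, 2, 10, 11

Compute g(0), g(1), … for moves {3, 4, 7}:
g(0) = mex{} = 0
g(1) = mex{} = 0
g(2) = mex{} = 0
g(3) = mex{0} = 1
g(4) = mex{0} = 1
g(5) = mex{0} = 1
g(6) = mex{0,1} = 2
g(7) = mex{0,1} = 2
g(8) = mex{0,1} = 2
g(9) = mex{0,1,2} = 3
g(10) = mex{1,2} = 0
g(11) = mex{1,2} = 0
The P-positions (g = 0) in 0..11 are 0, 1, 2, 10, 11.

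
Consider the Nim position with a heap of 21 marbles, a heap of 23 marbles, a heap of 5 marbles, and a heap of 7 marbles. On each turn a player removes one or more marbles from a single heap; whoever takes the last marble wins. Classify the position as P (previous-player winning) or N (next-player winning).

Compute the nim-sum pairwise:
21 ⊕ 23 = 2
2 ⊕ 5 = 7
7 ⊕ 7 = 0
The nim-sum is 0, so this is a P-position: the player to move is in a losing position under optimal play.

P-position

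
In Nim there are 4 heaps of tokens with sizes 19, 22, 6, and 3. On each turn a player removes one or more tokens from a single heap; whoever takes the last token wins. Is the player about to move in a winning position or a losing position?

Losing position

Write each in binary and XOR column by column:
  10011  (19)
  10110  (22)
  00110  (6)
  00011  (3)
  -----
  00000  (0)
The nim-sum is 0, so this is a P-position: the player to move is in a losing position under optimal play.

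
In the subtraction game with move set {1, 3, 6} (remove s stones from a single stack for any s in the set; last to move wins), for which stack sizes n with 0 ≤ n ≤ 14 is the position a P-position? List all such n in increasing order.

0, 2, 4, 9, 11, 13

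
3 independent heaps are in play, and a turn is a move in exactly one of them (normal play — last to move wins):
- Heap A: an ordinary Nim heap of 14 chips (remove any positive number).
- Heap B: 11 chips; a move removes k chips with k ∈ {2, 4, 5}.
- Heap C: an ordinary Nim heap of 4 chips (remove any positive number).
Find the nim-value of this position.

Heap A is a plain Nim heap of size 14, so its Grundy value is 14.
For heap B, compute g(0), g(1), … with moves {2, 4, 5}:
g(0) = mex{} = 0
g(1) = mex{} = 0
g(2) = mex{0} = 1
g(3) = mex{0} = 1
g(4) = mex{0,1} = 2
g(5) = mex{0,1} = 2
g(6) = mex{0,1,2} = 3
g(7) = mex{1,2} = 0
g(8) = mex{1,2,3} = 0
g(9) = mex{0,2} = 1
g(10) = mex{0,2,3} = 1
g(11) = mex{0,1,3} = 2
So g(11) = 2.
Heap C is a plain Nim heap of size 4, so its Grundy value is 4.
The value of a disjunctive sum is the nim-sum of the parts.
Combined value = 14 XOR 2 XOR 4 = 8.

8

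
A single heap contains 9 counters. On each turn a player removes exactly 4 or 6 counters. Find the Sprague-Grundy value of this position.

Build the Grundy sequence with g(k) = mex{g(k−s) : s ∈ {4, 6}, s ≤ k}:
k:     0  1  2  3  4  5  6  7  8  9
g(k):  0  0  0  0  1  1  1  1  2  2
So g(9) = 2.

2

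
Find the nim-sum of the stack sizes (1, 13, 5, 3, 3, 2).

11

Nim-sum: 1 XOR 13 XOR 5 XOR 3 XOR 3 XOR 2 = 11.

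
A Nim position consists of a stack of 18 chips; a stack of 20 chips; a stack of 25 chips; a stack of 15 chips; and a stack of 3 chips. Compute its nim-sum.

Nim-sum: 18 XOR 20 XOR 25 XOR 15 XOR 3 = 19.

19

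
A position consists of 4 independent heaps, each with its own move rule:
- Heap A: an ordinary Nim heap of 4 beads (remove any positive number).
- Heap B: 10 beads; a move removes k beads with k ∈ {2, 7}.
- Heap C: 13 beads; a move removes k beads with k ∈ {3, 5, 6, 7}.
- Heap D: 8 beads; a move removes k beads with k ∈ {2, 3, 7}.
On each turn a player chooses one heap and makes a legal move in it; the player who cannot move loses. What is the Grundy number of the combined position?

4

Heap A is a plain Nim heap of size 4, so its Grundy value is 4.
For heap B, compute g(0), g(1), … with moves {2, 7}:
g(0) = mex{} = 0
g(1) = mex{} = 0
g(2) = mex{0} = 1
g(3) = mex{0} = 1
g(4) = mex{1} = 0
g(5) = mex{1} = 0
g(6) = mex{0} = 1
g(7) = mex{0} = 1
g(8) = mex{0,1} = 2
g(9) = mex{1} = 0
g(10) = mex{1,2} = 0
So g(10) = 0.
For heap C, compute g(0), g(1), … with moves {3, 5, 6, 7}:
g(0) = mex{} = 0
g(1) = mex{} = 0
g(2) = mex{} = 0
g(3) = mex{0} = 1
g(4) = mex{0} = 1
g(5) = mex{0} = 1
g(6) = mex{0,1} = 2
g(7) = mex{0,1} = 2
g(8) = mex{0,1} = 2
g(9) = mex{0,1,2} = 3
g(10) = mex{1,2} = 0
g(11) = mex{1,2} = 0
g(12) = mex{1,2,3} = 0
g(13) = mex{0,2} = 1
So g(13) = 1.
Build the Grundy sequence for heap D with g(k) = mex{g(k−s) : s ∈ {2, 3, 7}, s ≤ k}:
k:     0  1  2  3  4  5  6  7  8
g(k):  0  0  1  1  2  0  0  1  1
So g(8) = 1.
The value of a disjunctive sum is the nim-sum of the parts.
Combined value = 4 ⊕ 0 ⊕ 1 ⊕ 1 = 4.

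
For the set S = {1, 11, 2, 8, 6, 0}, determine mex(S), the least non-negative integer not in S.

3

The values 0, 1, 2 are all present; 3 is the first non-negative integer missing from the set.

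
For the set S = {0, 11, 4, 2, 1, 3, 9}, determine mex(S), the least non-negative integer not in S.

5

The values 0, 1, 2, 3, 4 are all present; 5 is the first non-negative integer missing from the set.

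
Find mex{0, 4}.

1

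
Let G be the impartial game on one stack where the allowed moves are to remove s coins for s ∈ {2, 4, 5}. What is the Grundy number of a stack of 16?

1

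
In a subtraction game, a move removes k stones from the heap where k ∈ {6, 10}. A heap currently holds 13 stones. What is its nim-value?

2

Grundy values for subtraction set {6, 10}:
g(0) = mex{} = 0
g(1) = mex{} = 0
g(2) = mex{} = 0
g(3) = mex{} = 0
g(4) = mex{} = 0
g(5) = mex{} = 0
g(6) = mex{0} = 1
g(7) = mex{0} = 1
g(8) = mex{0} = 1
g(9) = mex{0} = 1
g(10) = mex{0} = 1
g(11) = mex{0} = 1
g(12) = mex{0,1} = 2
g(13) = mex{0,1} = 2
So g(13) = 2.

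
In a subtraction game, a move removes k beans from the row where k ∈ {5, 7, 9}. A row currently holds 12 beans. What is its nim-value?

2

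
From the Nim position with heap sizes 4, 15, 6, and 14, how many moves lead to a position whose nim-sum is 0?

In binary:
  0100  (4)
  1111  (15)
  0110  (6)
  1110  (14)
  ----
  0011  (3)
The overall nim-sum is X = 3. A heap of size p has a winning move iff p XOR X < p (reduce it to p XOR X).
  4: 4 XOR 3 = 7 ≥ 4 — no move.
  15: 15 XOR 3 = 12 < 15 — winning move (to 12).
  6: 6 XOR 3 = 5 < 6 — winning move (to 5).
  14: 14 XOR 3 = 13 < 14 — winning move (to 13).
That gives 3 winning moves.

3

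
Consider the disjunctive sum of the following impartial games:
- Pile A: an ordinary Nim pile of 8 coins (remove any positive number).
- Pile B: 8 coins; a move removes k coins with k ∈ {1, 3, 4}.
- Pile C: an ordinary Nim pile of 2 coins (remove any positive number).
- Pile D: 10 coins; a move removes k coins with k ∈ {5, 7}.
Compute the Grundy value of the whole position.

Pile A is a plain Nim pile of size 8, so its Grundy value is 8.
Build the Grundy sequence for pile B with g(k) = mex{g(k−s) : s ∈ {1, 3, 4}, s ≤ k}:
k:     0  1  2  3  4  5  6  7  8
g(k):  0  1  0  1  2  3  2  0  1
So g(8) = 1.
Pile C is a plain Nim pile of size 2, so its Grundy value is 2.
Build the Grundy sequence for pile D with g(k) = mex{g(k−s) : s ∈ {5, 7}, s ≤ k}:
k:     0  1  2  3  4  5  6  7  8  9 10
g(k):  0  0  0  0  0  1  1  1  1  1  2
So g(10) = 2.
By the Sprague-Grundy theorem, the Grundy value of a sum of independent games is the XOR of the component values.
Combined value = 8 ⊕ 1 ⊕ 2 ⊕ 2 = 9.

9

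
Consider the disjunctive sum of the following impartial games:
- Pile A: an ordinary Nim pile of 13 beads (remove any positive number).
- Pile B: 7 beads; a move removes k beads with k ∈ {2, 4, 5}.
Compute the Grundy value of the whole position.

Pile A is a plain Nim pile of size 13, so its Grundy value is 13.
Grundy values for pile B (subtraction set {2, 4, 5}):
g(0) = mex{} = 0
g(1) = mex{} = 0
g(2) = mex{0} = 1
g(3) = mex{0} = 1
g(4) = mex{0,1} = 2
g(5) = mex{0,1} = 2
g(6) = mex{0,1,2} = 3
g(7) = mex{1,2} = 0
So g(7) = 0.
By the Sprague-Grundy theorem, the Grundy value of a sum of independent games is the XOR of the component values.
Combined value = 13 XOR 0 = 13.

13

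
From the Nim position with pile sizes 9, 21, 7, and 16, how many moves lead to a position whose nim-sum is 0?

1

Write each in binary and XOR column by column:
  01001  (9)
  10101  (21)
  00111  (7)
  10000  (16)
  -----
  01011  (11)
The overall nim-sum is X = 11. A pile of size p has a winning move iff p XOR X < p (reduce it to p XOR X).
  9: 9 XOR 11 = 2 < 9 — winning move (to 2).
  21: 21 XOR 11 = 30 ≥ 21 — no move.
  7: 7 XOR 11 = 12 ≥ 7 — no move.
  16: 16 XOR 11 = 27 ≥ 16 — no move.
That gives 1 winning move.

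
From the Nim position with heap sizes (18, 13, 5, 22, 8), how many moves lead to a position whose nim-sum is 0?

3

Nim-sum: 18 XOR 13 XOR 5 XOR 22 XOR 8 = 4.
The overall nim-sum is X = 4. A heap of size p has a winning move iff p XOR X < p (reduce it to p XOR X).
  18: 18 XOR 4 = 22 ≥ 18 — no move.
  13: 13 XOR 4 = 9 < 13 — winning move (to 9).
  5: 5 XOR 4 = 1 < 5 — winning move (to 1).
  22: 22 XOR 4 = 18 < 22 — winning move (to 18).
  8: 8 XOR 4 = 12 ≥ 8 — no move.
That gives 3 winning moves.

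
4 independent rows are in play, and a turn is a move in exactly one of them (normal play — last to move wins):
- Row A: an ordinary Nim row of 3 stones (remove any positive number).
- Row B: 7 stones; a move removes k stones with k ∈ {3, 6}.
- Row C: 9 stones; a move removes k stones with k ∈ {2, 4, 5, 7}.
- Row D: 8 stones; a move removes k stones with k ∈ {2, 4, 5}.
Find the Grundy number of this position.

1

Row A is a plain Nim row of size 3, so its Grundy value is 3.
Build the Grundy sequence for row B with g(k) = mex{g(k−s) : s ∈ {3, 6}, s ≤ k}:
k:     0  1  2  3  4  5  6  7
g(k):  0  0  0  1  1  1  2  2
So g(7) = 2.
Build the Grundy sequence for row C with g(k) = mex{g(k−s) : s ∈ {2, 4, 5, 7}, s ≤ k}:
k:     0  1  2  3  4  5  6  7  8  9
g(k):  0  0  1  1  2  2  3  3  4  0
So g(9) = 0.
For row D, compute g(0), g(1), … with moves {2, 4, 5}:
k:     0  1  2  3  4  5  6  7  8
g(k):  0  0  1  1  2  2  3  0  0
So g(8) = 0.
The value of a disjunctive sum is the nim-sum of the parts.
Combined value = 3 XOR 2 XOR 0 XOR 0 = 1.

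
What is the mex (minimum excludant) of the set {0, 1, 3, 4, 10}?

2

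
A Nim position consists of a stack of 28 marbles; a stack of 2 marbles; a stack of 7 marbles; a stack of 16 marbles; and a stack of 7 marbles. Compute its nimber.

Nim-sum: 28 ^ 2 ^ 7 ^ 16 ^ 7 = 14.

14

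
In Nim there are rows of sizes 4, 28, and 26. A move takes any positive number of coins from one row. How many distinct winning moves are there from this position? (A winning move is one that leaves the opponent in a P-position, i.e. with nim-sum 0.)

1

In binary:
  00100  (4)
  11100  (28)
  11010  (26)
  -----
  00010  (2)
The overall nim-sum is X = 2. A row of size p has a winning move iff p XOR X < p (reduce it to p XOR X).
  4: 4 XOR 2 = 6 ≥ 4 — no move.
  28: 28 XOR 2 = 30 ≥ 28 — no move.
  26: 26 XOR 2 = 24 < 26 — winning move (to 24).
That gives 1 winning move.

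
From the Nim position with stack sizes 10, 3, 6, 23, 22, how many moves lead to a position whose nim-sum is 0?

Nim-sum: 10 ^ 3 ^ 6 ^ 23 ^ 22 = 14.
The overall nim-sum is X = 14. A stack of size p has a winning move iff p XOR X < p (reduce it to p XOR X).
  10: 10 XOR 14 = 4 < 10 — winning move (to 4).
  3: 3 XOR 14 = 13 ≥ 3 — no move.
  6: 6 XOR 14 = 8 ≥ 6 — no move.
  23: 23 XOR 14 = 25 ≥ 23 — no move.
  22: 22 XOR 14 = 24 ≥ 22 — no move.
That gives 1 winning move.

1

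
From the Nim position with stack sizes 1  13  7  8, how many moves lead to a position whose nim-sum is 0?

1

Write each in binary and XOR column by column:
  0001  (1)
  1101  (13)
  0111  (7)
  1000  (8)
  ----
  0011  (3)
The overall nim-sum is X = 3. A stack of size p has a winning move iff p XOR X < p (reduce it to p XOR X).
  1: 1 XOR 3 = 2 ≥ 1 — no move.
  13: 13 XOR 3 = 14 ≥ 13 — no move.
  7: 7 XOR 3 = 4 < 7 — winning move (to 4).
  8: 8 XOR 3 = 11 ≥ 8 — no move.
That gives 1 winning move.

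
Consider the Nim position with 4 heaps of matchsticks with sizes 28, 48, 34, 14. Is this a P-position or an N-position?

Bitwise XOR of the heap sizes:
  011100  (28)
  110000  (48)
  100010  (34)
  001110  (14)
  ------
  000000  (0)
The nim-sum is 0, so this is a P-position: the player to move is in a losing position under optimal play.

P-position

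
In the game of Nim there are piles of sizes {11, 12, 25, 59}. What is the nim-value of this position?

37

Compute the nim-sum pairwise:
11 ^ 12 = 7
7 ^ 25 = 30
30 ^ 59 = 37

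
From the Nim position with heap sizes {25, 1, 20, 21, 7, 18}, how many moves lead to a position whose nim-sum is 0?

Compute the nim-sum pairwise:
25 ⊕ 1 = 24
24 ⊕ 20 = 12
12 ⊕ 21 = 25
25 ⊕ 7 = 30
30 ⊕ 18 = 12
The overall nim-sum is X = 12. A heap of size p has a winning move iff p XOR X < p (reduce it to p XOR X).
  25: 25 XOR 12 = 21 < 25 — winning move (to 21).
  1: 1 XOR 12 = 13 ≥ 1 — no move.
  20: 20 XOR 12 = 24 ≥ 20 — no move.
  21: 21 XOR 12 = 25 ≥ 21 — no move.
  7: 7 XOR 12 = 11 ≥ 7 — no move.
  18: 18 XOR 12 = 30 ≥ 18 — no move.
That gives 1 winning move.

1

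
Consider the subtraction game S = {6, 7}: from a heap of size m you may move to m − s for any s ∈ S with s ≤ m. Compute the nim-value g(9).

1

Grundy values for subtraction set {6, 7}:
g(0) = mex{} = 0
g(1) = mex{} = 0
g(2) = mex{} = 0
g(3) = mex{} = 0
g(4) = mex{} = 0
g(5) = mex{} = 0
g(6) = mex{0} = 1
g(7) = mex{0} = 1
g(8) = mex{0} = 1
g(9) = mex{0} = 1
So g(9) = 1.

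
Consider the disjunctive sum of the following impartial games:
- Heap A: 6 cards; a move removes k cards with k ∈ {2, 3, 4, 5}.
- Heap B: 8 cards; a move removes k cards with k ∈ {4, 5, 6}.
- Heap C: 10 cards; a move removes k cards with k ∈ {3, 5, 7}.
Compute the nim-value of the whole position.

Build the Grundy sequence for heap A with g(k) = mex{g(k−s) : s ∈ {2, 3, 4, 5}, s ≤ k}:
k:     0  1  2  3  4  5  6
g(k):  0  0  1  1  2  2  3
So g(6) = 3.
Grundy values for heap B (subtraction set {4, 5, 6}):
g(0) = mex{} = 0
g(1) = mex{} = 0
g(2) = mex{} = 0
g(3) = mex{} = 0
g(4) = mex{0} = 1
g(5) = mex{0} = 1
g(6) = mex{0} = 1
g(7) = mex{0} = 1
g(8) = mex{0,1} = 2
So g(8) = 2.
For heap C, compute g(0), g(1), … with moves {3, 5, 7}:
k:     0  1  2  3  4  5  6  7  8  9 10
g(k):  0  0  0  1  1  1  2  2  2  3  0
So g(10) = 0.
By the Sprague-Grundy theorem, the Grundy value of a sum of independent games is the XOR of the component values.
Combined value = 3 XOR 2 XOR 0 = 1.

1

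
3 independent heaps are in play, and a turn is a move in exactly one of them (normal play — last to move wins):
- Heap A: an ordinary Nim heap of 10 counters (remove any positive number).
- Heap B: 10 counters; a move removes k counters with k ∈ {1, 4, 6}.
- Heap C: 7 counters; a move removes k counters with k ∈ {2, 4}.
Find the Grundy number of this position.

Heap A is a plain Nim heap of size 10, so its Grundy value is 10.
Grundy values for heap B (subtraction set {1, 4, 6}):
g(0) = mex{} = 0
g(1) = mex{0} = 1
g(2) = mex{1} = 0
g(3) = mex{0} = 1
g(4) = mex{0,1} = 2
g(5) = mex{1,2} = 0
g(6) = mex{0} = 1
g(7) = mex{1} = 0
g(8) = mex{0,2} = 1
g(9) = mex{0,1} = 2
g(10) = mex{1,2} = 0
So g(10) = 0.
For heap C, compute g(0), g(1), … with moves {2, 4}:
k:     0  1  2  3  4  5  6  7
g(k):  0  0  1  1  2  2  0  0
So g(7) = 0.
The value of a disjunctive sum is the nim-sum of the parts.
Combined value = 10 XOR 0 XOR 0 = 10.

10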